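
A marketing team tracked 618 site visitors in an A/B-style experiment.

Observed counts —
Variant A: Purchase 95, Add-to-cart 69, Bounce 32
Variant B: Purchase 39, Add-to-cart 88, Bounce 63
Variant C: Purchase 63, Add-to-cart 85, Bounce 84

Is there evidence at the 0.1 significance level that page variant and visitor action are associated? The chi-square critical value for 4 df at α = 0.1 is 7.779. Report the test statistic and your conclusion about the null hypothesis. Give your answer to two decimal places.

Row totals: 196, 190, 232. Column totals: 197, 242, 179. Grand total N = 618.
Expected counts (row total × column total / N):
  Variant A, Purchase: 196×197/618 = 62.479
  Variant A, Add-to-cart: 196×242/618 = 76.751
  Variant A, Bounce: 196×179/618 = 56.770
  Variant B, Purchase: 190×197/618 = 60.566
  Variant B, Add-to-cart: 190×242/618 = 74.401
  Variant B, Bounce: 190×179/618 = 55.032
  Variant C, Purchase: 232×197/618 = 73.955
  Variant C, Add-to-cart: 232×242/618 = 90.848
  Variant C, Bounce: 232×179/618 = 67.197
Contributions (O − E)²/E:
  (95 − 62.479)²/62.479 = 16.9275
  (69 − 76.751)²/76.751 = 0.7828
  (32 − 56.770)²/56.770 = 10.8077
  (39 − 60.566)²/60.566 = 7.6791
  (88 − 74.401)²/74.401 = 2.4856
  (63 − 55.032)²/55.032 = 1.1537
  (63 − 73.955)²/73.955 = 1.6228
  (85 − 90.848)²/90.848 = 0.3764
  (84 − 67.197)²/67.197 = 4.2017
χ² = 16.9275 + 0.7828 + 10.8077 + 7.6791 + 2.4856 + 1.1537 + 1.6228 + 0.3764 + 4.2017 = 46.04
df = (3−1)(3−1) = 4. Since 46.04 > 7.779, reject the null hypothesis of independence at α = 0.1.

46.04; reject H₀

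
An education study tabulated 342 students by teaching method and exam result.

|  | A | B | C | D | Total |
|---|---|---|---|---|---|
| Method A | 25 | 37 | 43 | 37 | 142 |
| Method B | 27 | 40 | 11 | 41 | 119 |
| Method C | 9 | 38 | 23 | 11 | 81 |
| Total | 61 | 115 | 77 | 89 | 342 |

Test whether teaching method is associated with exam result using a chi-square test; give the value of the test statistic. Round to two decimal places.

Grand total N = 342.
Expected counts (row total × column total / N):
  Method A, A: 142×61/342 = 25.327
  Method A, B: 142×115/342 = 47.749
  Method A, C: 142×77/342 = 31.971
  Method A, D: 142×89/342 = 36.953
  Method B, A: 119×61/342 = 21.225
  Method B, B: 119×115/342 = 40.015
  Method B, C: 119×77/342 = 26.792
  Method B, D: 119×89/342 = 30.968
  Method C, A: 81×61/342 = 14.447
  Method C, B: 81×115/342 = 27.237
  Method C, C: 81×77/342 = 18.237
  Method C, D: 81×89/342 = 21.079
Contributions (O − E)²/E:
  (25 − 25.327)²/25.327 = 0.0042
  (37 − 47.749)²/47.749 = 2.4198
  (43 − 31.971)²/31.971 = 3.8047
  (37 − 36.953)²/36.953 = 0.0001
  (27 − 21.225)²/21.225 = 1.5713
  (40 − 40.015)²/40.015 = 0.0000
  (11 − 26.792)²/26.792 = 9.3083
  (41 − 30.968)²/30.968 = 3.2498
  (9 − 14.447)²/14.447 = 2.0537
  (38 − 27.237)²/27.237 = 4.2531
  (23 − 18.237)²/18.237 = 1.2440
  (11 − 21.079)²/21.079 = 4.8193
χ² = 0.0042 + 2.4198 + 3.8047 + 0.0001 + 1.5713 + 0.0000 + 9.3083 + 3.2498 + 2.0537 + 4.2531 + 1.2440 + 4.8193 = 32.73

32.73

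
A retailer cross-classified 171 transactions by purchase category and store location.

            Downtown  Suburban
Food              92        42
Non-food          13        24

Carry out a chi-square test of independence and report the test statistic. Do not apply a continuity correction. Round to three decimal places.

Row totals: 134, 37. Column totals: 105, 66. Grand total N = 171.
Expected counts (row total × column total / N):
  Food, Downtown: 134×105/171 = 82.2807
  Food, Suburban: 134×66/171 = 51.7193
  Non-food, Downtown: 37×105/171 = 22.7193
  Non-food, Suburban: 37×66/171 = 14.2807
Contributions (O − E)²/E:
  (92 − 82.2807)²/82.2807 = 1.1481
  (42 − 51.7193)²/51.7193 = 1.8265
  (13 − 22.7193)²/22.7193 = 4.1579
  (24 − 14.2807)²/14.2807 = 6.6149
χ² = 1.1481 + 1.8265 + 4.1579 + 6.6149 = 13.747

13.747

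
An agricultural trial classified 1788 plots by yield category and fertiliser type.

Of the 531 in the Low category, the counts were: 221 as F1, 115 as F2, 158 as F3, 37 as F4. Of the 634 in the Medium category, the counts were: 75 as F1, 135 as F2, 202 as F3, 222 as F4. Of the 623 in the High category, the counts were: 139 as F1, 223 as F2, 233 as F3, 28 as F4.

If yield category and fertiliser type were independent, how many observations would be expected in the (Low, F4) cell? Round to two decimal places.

Row total (Low) = 531; column total (F4) = 287; grand total N = 1788.
Expected count = (row total × column total) / N = 531 × 287 / 1788 = 85.23.

85.23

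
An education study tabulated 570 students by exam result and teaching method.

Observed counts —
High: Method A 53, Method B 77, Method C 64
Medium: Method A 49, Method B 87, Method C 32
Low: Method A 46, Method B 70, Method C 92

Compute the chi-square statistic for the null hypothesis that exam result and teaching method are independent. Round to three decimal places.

27.433

Row totals: 194, 168, 208. Column totals: 148, 234, 188. Grand total N = 570.
Expected counts (row total × column total / N):
  High, Method A: 194×148/570 = 50.3719
  High, Method B: 194×234/570 = 79.6421
  High, Method C: 194×188/570 = 63.9860
  Medium, Method A: 168×148/570 = 43.6211
  Medium, Method B: 168×234/570 = 68.9684
  Medium, Method C: 168×188/570 = 55.4105
  Low, Method A: 208×148/570 = 54.0070
  Low, Method B: 208×234/570 = 85.3895
  Low, Method C: 208×188/570 = 68.6035
Contributions (O − E)²/E:
  (53 − 50.3719)²/50.3719 = 0.1371
  (77 − 79.6421)²/79.6421 = 0.0877
  (64 − 63.9860)²/63.9860 = 0.0000
  (49 − 43.6211)²/43.6211 = 0.6633
  (87 − 68.9684)²/68.9684 = 4.7143
  (32 − 55.4105)²/55.4105 = 9.8908
  (46 − 54.0070)²/54.0070 = 1.1871
  (70 − 85.3895)²/85.3895 = 2.7736
  (92 − 68.6035)²/68.6035 = 7.9791
χ² = 0.1371 + 0.0877 + 0.0000 + 0.6633 + 4.7143 + 9.8908 + 1.1871 + 2.7736 + 7.9791 = 27.433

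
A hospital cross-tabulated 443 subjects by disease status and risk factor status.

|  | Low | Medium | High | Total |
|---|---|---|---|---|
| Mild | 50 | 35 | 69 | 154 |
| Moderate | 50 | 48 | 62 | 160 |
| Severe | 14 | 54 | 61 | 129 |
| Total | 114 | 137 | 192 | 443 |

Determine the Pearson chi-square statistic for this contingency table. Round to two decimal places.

25.40

Grand total N = 443.
Expected counts (row total × column total / N):
  Mild, Low: 154×114/443 = 39.630
  Mild, Medium: 154×137/443 = 47.625
  Mild, High: 154×192/443 = 66.745
  Moderate, Low: 160×114/443 = 41.174
  Moderate, Medium: 160×137/443 = 49.481
  Moderate, High: 160×192/443 = 69.345
  Severe, Low: 129×114/443 = 33.196
  Severe, Medium: 129×137/443 = 39.894
  Severe, High: 129×192/443 = 55.910
Contributions (O − E)²/E:
  (50 − 39.630)²/39.630 = 2.7135
  (35 − 47.625)²/47.625 = 3.3468
  (69 − 66.745)²/66.745 = 0.0762
  (50 − 41.174)²/41.174 = 1.8919
  (48 − 49.481)²/49.481 = 0.0443
  (62 − 69.345)²/69.345 = 0.7780
  (14 − 33.196)²/33.196 = 11.1003
  (54 − 39.894)²/39.894 = 4.9877
  (61 − 55.910)²/55.910 = 0.4634
χ² = 2.7135 + 3.3468 + 0.0762 + 1.8919 + 0.0443 + 0.7780 + 11.1003 + 4.9877 + 0.4634 = 25.40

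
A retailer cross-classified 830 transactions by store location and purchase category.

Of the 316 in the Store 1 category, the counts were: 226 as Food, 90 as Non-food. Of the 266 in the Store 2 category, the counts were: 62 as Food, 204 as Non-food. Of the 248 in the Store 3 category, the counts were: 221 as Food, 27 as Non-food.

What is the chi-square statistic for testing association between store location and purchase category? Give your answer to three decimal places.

Row totals: 316, 266, 248. Column totals: 509, 321. Grand total N = 830.
Expected counts (row total × column total / N):
  Store 1, Food: 316×509/830 = 193.7880
  Store 1, Non-food: 316×321/830 = 122.2120
  Store 2, Food: 266×509/830 = 163.1253
  Store 2, Non-food: 266×321/830 = 102.8747
  Store 3, Food: 248×509/830 = 152.0867
  Store 3, Non-food: 248×321/830 = 95.9133
Contributions (O − E)²/E:
  (226 − 193.7880)²/193.7880 = 5.3544
  (90 − 122.2120)²/122.2120 = 8.4903
  (62 − 163.1253)²/163.1253 = 62.6900
  (204 − 102.8747)²/102.8747 = 99.4056
  (221 − 152.0867)²/152.0867 = 31.2259
  (27 − 95.9133)²/95.9133 = 49.5139
χ² = 5.3544 + 8.4903 + 62.6900 + 99.4056 + 31.2259 + 49.5139 = 256.680

256.680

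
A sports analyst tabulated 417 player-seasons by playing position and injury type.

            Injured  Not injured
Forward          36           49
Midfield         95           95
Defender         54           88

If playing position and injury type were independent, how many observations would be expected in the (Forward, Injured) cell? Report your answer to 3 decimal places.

37.710

Row total (Forward) = 85; column total (Injured) = 185; grand total N = 417.
Expected count = (row total × column total) / N = 85 × 185 / 417 = 37.710.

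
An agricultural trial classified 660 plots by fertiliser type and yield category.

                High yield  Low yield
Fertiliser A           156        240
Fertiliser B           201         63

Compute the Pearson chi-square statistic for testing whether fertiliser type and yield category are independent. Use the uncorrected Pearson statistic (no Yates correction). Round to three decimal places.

86.113

Row totals: 396, 264. Column totals: 357, 303. Grand total N = 660.
Expected counts (row total × column total / N):
  Fertiliser A, High yield: 396×357/660 = 214.2000
  Fertiliser A, Low yield: 396×303/660 = 181.8000
  Fertiliser B, High yield: 264×357/660 = 142.8000
  Fertiliser B, Low yield: 264×303/660 = 121.2000
Contributions (O − E)²/E:
  (156 − 214.2000)²/214.2000 = 15.8134
  (240 − 181.8000)²/181.8000 = 18.6317
  (201 − 142.8000)²/142.8000 = 23.7202
  (63 − 121.2000)²/121.2000 = 27.9475
χ² = 15.8134 + 18.6317 + 23.7202 + 27.9475 = 86.113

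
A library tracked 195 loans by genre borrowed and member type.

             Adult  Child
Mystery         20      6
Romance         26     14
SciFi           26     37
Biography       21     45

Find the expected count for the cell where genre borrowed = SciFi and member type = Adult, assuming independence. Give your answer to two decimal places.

30.05

Row total (SciFi) = 63; column total (Adult) = 93; grand total N = 195.
Expected count = (row total × column total) / N = 63 × 93 / 195 = 30.05.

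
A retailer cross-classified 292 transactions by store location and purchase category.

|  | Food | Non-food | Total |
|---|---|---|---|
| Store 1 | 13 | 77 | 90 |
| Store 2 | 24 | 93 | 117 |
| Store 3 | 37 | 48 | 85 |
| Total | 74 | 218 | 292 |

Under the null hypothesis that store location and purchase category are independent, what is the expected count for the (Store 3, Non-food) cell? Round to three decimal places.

Row total (Store 3) = 85; column total (Non-food) = 218; grand total N = 292.
Expected count = (row total × column total) / N = 85 × 218 / 292 = 63.459.

63.459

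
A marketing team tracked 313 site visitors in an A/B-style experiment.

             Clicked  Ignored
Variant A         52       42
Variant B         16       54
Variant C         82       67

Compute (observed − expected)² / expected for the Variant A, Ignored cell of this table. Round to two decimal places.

Row total (Variant A) = 94; column total (Ignored) = 163; N = 313.
Expected count E = 94 × 163 / 313 = 48.952.
Contribution = (O − E)²/E = (42 − 48.952)² / 48.952 = 0.99.

0.99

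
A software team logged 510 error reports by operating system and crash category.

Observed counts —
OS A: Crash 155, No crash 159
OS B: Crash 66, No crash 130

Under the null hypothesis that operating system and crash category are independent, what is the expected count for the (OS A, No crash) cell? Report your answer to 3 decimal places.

177.933

Row total (OS A) = 314; column total (No crash) = 289; grand total N = 510.
Expected count = (row total × column total) / N = 314 × 289 / 510 = 177.933.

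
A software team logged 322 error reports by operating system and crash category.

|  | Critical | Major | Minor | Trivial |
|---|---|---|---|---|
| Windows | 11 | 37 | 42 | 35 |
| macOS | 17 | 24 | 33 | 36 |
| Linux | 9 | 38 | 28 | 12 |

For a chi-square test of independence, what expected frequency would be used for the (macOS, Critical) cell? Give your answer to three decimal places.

Row total (macOS) = 110; column total (Critical) = 37; grand total N = 322.
Expected count = (row total × column total) / N = 110 × 37 / 322 = 12.640.

12.640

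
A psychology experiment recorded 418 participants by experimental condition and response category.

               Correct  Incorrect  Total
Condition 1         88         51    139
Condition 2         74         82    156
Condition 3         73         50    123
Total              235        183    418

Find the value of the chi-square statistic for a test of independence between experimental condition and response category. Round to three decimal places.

Grand total N = 418.
Expected counts (row total × column total / N):
  Condition 1, Correct: 139×235/418 = 78.14593
  Condition 1, Incorrect: 139×183/418 = 60.85407
  Condition 2, Correct: 156×235/418 = 87.70335
  Condition 2, Incorrect: 156×183/418 = 68.29665
  Condition 3, Correct: 123×235/418 = 69.15072
  Condition 3, Incorrect: 123×183/418 = 53.84928
Contributions (O − E)²/E:
  (88 − 78.14593)²/78.14593 = 1.2426
  (51 − 60.85407)²/60.85407 = 1.5957
  (74 − 87.70335)²/87.70335 = 2.1411
  (82 − 68.29665)²/68.29665 = 2.7495
  (73 − 69.15072)²/69.15072 = 0.2143
  (50 − 53.84928)²/53.84928 = 0.2752
χ² = 1.2426 + 1.5957 + 2.1411 + 2.7495 + 0.2143 + 0.2752 = 8.218

8.218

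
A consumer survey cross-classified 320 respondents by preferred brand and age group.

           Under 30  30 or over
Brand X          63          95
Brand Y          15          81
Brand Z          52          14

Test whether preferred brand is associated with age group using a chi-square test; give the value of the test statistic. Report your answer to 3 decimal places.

64.762

Row totals: 158, 96, 66. Column totals: 130, 190. Grand total N = 320.
Expected counts (row total × column total / N):
  Brand X, Under 30: 158×130/320 = 64.1875
  Brand X, 30 or over: 158×190/320 = 93.8125
  Brand Y, Under 30: 96×130/320 = 39.0000
  Brand Y, 30 or over: 96×190/320 = 57.0000
  Brand Z, Under 30: 66×130/320 = 26.8125
  Brand Z, 30 or over: 66×190/320 = 39.1875
Contributions (O − E)²/E:
  (63 − 64.1875)²/64.1875 = 0.0220
  (95 − 93.8125)²/93.8125 = 0.0150
  (15 − 39.0000)²/39.0000 = 14.7692
  (81 − 57.0000)²/57.0000 = 10.1053
  (52 − 26.8125)²/26.8125 = 23.6610
  (14 − 39.1875)²/39.1875 = 16.1891
χ² = 0.0220 + 0.0150 + 14.7692 + 10.1053 + 23.6610 + 16.1891 = 64.762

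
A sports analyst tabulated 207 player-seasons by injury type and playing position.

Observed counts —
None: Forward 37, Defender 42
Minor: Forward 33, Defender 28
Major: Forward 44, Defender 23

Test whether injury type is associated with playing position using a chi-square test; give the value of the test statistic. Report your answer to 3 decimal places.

Row totals: 79, 61, 67. Column totals: 114, 93. Grand total N = 207.
Expected counts (row total × column total / N):
  None, Forward: 79×114/207 = 43.5072
  None, Defender: 79×93/207 = 35.4928
  Minor, Forward: 61×114/207 = 33.5942
  Minor, Defender: 61×93/207 = 27.4058
  Major, Forward: 67×114/207 = 36.8986
  Major, Defender: 67×93/207 = 30.1014
Contributions (O − E)²/E:
  (37 − 43.5072)²/43.5072 = 0.9733
  (42 − 35.4928)²/35.4928 = 1.1930
  (33 − 33.5942)²/33.5942 = 0.0105
  (28 − 27.4058)²/27.4058 = 0.0129
  (44 − 36.8986)²/36.8986 = 1.3667
  (23 − 30.1014)²/30.1014 = 1.6753
χ² = 0.9733 + 1.1930 + 0.0105 + 0.0129 + 1.3667 + 1.6753 = 5.232

5.232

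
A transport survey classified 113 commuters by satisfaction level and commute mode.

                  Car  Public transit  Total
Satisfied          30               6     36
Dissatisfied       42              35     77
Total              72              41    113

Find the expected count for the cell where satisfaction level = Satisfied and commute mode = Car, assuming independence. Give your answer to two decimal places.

22.94

Row total (Satisfied) = 36; column total (Car) = 72; grand total N = 113.
Expected count = (row total × column total) / N = 36 × 72 / 113 = 22.94.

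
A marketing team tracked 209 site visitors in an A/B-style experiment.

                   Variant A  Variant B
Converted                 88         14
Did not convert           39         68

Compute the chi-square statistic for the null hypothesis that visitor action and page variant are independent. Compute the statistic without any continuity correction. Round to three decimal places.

54.378

Row totals: 102, 107. Column totals: 127, 82. Grand total N = 209.
Expected counts (row total × column total / N):
  Converted, Variant A: 102×127/209 = 61.9809
  Converted, Variant B: 102×82/209 = 40.0191
  Did not convert, Variant A: 107×127/209 = 65.0191
  Did not convert, Variant B: 107×82/209 = 41.9809
Contributions (O − E)²/E:
  (88 − 61.9809)²/61.9809 = 10.9226
  (14 − 40.0191)²/40.0191 = 16.9168
  (39 − 65.0191)²/65.0191 = 10.4122
  (68 − 41.9809)²/41.9809 = 16.1262
χ² = 10.9226 + 16.9168 + 10.4122 + 16.1262 = 54.378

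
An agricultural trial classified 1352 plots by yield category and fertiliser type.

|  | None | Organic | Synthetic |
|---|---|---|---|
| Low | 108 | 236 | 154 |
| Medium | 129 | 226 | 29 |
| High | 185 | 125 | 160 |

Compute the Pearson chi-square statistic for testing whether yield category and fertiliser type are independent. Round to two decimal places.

146.73

Row totals: 498, 384, 470. Column totals: 422, 587, 343. Grand total N = 1352.
Expected counts (row total × column total / N):
  Low, None: 498×422/1352 = 155.441
  Low, Organic: 498×587/1352 = 216.217
  Low, Synthetic: 498×343/1352 = 126.342
  Medium, None: 384×422/1352 = 119.858
  Medium, Organic: 384×587/1352 = 166.722
  Medium, Synthetic: 384×343/1352 = 97.420
  High, None: 470×422/1352 = 146.701
  High, Organic: 470×587/1352 = 204.061
  High, Synthetic: 470×343/1352 = 119.238
Contributions (O − E)²/E:
  (108 − 155.441)²/155.441 = 14.4791
  (236 − 216.217)²/216.217 = 1.8101
  (154 − 126.342)²/126.342 = 6.0547
  (129 − 119.858)²/119.858 = 0.6973
  (226 − 166.722)²/166.722 = 21.0763
  (29 − 97.420)²/97.420 = 48.0527
  (185 − 146.701)²/146.701 = 9.9987
  (125 − 204.061)²/204.061 = 30.6312
  (160 − 119.238)²/119.238 = 13.9347
χ² = 14.4791 + 1.8101 + 6.0547 + 0.6973 + 21.0763 + 48.0527 + 9.9987 + 30.6312 + 13.9347 = 146.73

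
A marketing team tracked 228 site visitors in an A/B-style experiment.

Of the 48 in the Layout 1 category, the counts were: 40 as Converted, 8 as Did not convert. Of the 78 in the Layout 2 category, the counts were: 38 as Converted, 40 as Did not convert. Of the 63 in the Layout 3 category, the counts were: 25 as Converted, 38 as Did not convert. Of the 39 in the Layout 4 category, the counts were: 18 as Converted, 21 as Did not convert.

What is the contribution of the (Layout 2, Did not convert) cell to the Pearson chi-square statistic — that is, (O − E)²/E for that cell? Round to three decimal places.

0.315

Row total (Layout 2) = 78; column total (Did not convert) = 107; N = 228.
Expected count E = 78 × 107 / 228 = 36.6053.
Contribution = (O − E)²/E = (40 − 36.6053)² / 36.6053 = 0.315.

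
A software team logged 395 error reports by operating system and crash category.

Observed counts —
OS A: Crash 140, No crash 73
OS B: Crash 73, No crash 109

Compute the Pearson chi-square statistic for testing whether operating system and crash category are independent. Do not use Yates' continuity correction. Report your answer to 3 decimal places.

Row totals: 213, 182. Column totals: 213, 182. Grand total N = 395.
Expected counts (row total × column total / N):
  OS A, Crash: 213×213/395 = 114.8582
  OS A, No crash: 213×182/395 = 98.1418
  OS B, Crash: 182×213/395 = 98.1418
  OS B, No crash: 182×182/395 = 83.8582
Contributions (O − E)²/E:
  (140 − 114.8582)²/114.8582 = 5.5034
  (73 − 98.1418)²/98.1418 = 6.4408
  (73 − 98.1418)²/98.1418 = 6.4408
  (109 − 83.8582)²/83.8582 = 7.5378
χ² = 5.5034 + 6.4408 + 6.4408 + 7.5378 = 25.923

25.923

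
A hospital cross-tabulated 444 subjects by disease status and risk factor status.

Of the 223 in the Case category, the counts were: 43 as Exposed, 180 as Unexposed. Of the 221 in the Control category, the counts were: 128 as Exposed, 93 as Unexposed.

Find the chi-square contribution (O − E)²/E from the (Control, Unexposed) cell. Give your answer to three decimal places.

13.534

Row total (Control) = 221; column total (Unexposed) = 273; N = 444.
Expected count E = 221 × 273 / 444 = 135.8851.
Contribution = (O − E)²/E = (93 − 135.8851)² / 135.8851 = 13.534.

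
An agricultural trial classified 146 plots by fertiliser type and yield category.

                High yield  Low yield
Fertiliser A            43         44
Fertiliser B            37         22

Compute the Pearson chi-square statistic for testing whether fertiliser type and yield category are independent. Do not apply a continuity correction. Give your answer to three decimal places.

Row totals: 87, 59. Column totals: 80, 66. Grand total N = 146.
Expected counts (row total × column total / N):
  Fertiliser A, High yield: 87×80/146 = 47.6712
  Fertiliser A, Low yield: 87×66/146 = 39.3288
  Fertiliser B, High yield: 59×80/146 = 32.3288
  Fertiliser B, Low yield: 59×66/146 = 26.6712
Contributions (O − E)²/E:
  (43 − 47.6712)²/47.6712 = 0.4577
  (44 − 39.3288)²/39.3288 = 0.5548
  (37 − 32.3288)²/32.3288 = 0.6749
  (22 − 26.6712)²/26.6712 = 0.8181
χ² = 0.4577 + 0.5548 + 0.6749 + 0.8181 = 2.506

2.506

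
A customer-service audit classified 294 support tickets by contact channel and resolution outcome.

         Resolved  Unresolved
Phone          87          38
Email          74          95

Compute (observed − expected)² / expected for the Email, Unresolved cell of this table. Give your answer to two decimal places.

Row total (Email) = 169; column total (Unresolved) = 133; N = 294.
Expected count E = 169 × 133 / 294 = 76.452.
Contribution = (O − E)²/E = (95 − 76.452)² / 76.452 = 4.50.

4.50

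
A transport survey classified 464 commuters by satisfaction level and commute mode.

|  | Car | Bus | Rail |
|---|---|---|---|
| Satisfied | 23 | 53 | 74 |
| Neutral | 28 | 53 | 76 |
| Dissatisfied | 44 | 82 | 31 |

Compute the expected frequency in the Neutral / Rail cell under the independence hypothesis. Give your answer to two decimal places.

61.24

Row total (Neutral) = 157; column total (Rail) = 181; grand total N = 464.
Expected count = (row total × column total) / N = 157 × 181 / 464 = 61.24.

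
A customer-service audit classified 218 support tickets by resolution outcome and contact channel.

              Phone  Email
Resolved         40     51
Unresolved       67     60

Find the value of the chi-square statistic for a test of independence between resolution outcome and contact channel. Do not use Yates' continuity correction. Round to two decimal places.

Row totals: 91, 127. Column totals: 107, 111. Grand total N = 218.
Expected counts (row total × column total / N):
  Resolved, Phone: 91×107/218 = 44.665
  Resolved, Email: 91×111/218 = 46.335
  Unresolved, Phone: 127×107/218 = 62.335
  Unresolved, Email: 127×111/218 = 64.665
Contributions (O − E)²/E:
  (40 − 44.665)²/44.665 = 0.4872
  (51 − 46.335)²/46.335 = 0.4697
  (67 − 62.335)²/62.335 = 0.3491
  (60 − 64.665)²/64.665 = 0.3365
χ² = 0.4872 + 0.4697 + 0.3491 + 0.3365 = 1.64

1.64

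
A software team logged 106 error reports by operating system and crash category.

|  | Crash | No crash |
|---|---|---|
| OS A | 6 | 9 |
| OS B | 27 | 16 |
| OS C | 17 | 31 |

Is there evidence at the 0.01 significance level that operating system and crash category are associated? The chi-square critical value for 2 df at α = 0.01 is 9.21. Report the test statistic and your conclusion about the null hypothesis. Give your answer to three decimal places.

Row totals: 15, 43, 48. Column totals: 50, 56. Grand total N = 106.
Expected counts (row total × column total / N):
  OS A, Crash: 15×50/106 = 7.0755
  OS A, No crash: 15×56/106 = 7.9245
  OS B, Crash: 43×50/106 = 20.2830
  OS B, No crash: 43×56/106 = 22.7170
  OS C, Crash: 48×50/106 = 22.6415
  OS C, No crash: 48×56/106 = 25.3585
Contributions (O − E)²/E:
  (6 − 7.0755)²/7.0755 = 0.1635
  (9 − 7.9245)²/7.9245 = 0.1460
  (27 − 20.2830)²/20.2830 = 2.2244
  (16 − 22.7170)²/22.7170 = 1.9861
  (17 − 22.6415)²/22.6415 = 1.4057
  (31 − 25.3585)²/25.3585 = 1.2551
χ² = 0.1635 + 0.1460 + 2.2244 + 1.9861 + 1.4057 + 1.2551 = 7.181
df = (3−1)(2−1) = 2. Since 7.181 < 9.21, fail to reject the null hypothesis of independence at α = 0.01.

7.181; fail to reject H₀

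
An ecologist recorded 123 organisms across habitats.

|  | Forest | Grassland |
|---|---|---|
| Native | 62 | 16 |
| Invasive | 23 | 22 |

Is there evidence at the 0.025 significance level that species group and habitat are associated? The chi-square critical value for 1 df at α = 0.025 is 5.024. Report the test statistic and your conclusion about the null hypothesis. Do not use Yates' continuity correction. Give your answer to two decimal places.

10.76; reject H₀

Row totals: 78, 45. Column totals: 85, 38. Grand total N = 123.
Expected counts (row total × column total / N):
  Native, Forest: 78×85/123 = 53.902
  Native, Grassland: 78×38/123 = 24.098
  Invasive, Forest: 45×85/123 = 31.098
  Invasive, Grassland: 45×38/123 = 13.902
Contributions (O − E)²/E:
  (62 − 53.902)²/53.902 = 1.2166
  (16 − 24.098)²/24.098 = 2.7213
  (23 − 31.098)²/31.098 = 2.1087
  (22 − 13.902)²/13.902 = 4.7171
χ² = 1.2166 + 2.7213 + 2.1087 + 4.7171 = 10.76
df = (2−1)(2−1) = 1. Since 10.76 > 5.024, reject the null hypothesis of independence at α = 0.025.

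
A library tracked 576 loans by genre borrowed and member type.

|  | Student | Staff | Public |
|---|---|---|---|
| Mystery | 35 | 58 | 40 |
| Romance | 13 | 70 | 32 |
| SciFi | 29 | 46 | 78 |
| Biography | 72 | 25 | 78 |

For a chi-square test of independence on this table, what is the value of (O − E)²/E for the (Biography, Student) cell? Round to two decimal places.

15.78

Row total (Biography) = 175; column total (Student) = 149; N = 576.
Expected count E = 175 × 149 / 576 = 45.269.
Contribution = (O − E)²/E = (72 − 45.269)² / 45.269 = 15.78.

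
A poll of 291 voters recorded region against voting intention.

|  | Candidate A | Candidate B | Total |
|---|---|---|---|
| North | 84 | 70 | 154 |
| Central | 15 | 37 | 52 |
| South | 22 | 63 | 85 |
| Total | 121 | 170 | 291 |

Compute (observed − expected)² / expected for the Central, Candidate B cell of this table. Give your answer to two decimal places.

Row total (Central) = 52; column total (Candidate B) = 170; N = 291.
Expected count E = 52 × 170 / 291 = 30.378.
Contribution = (O − E)²/E = (37 − 30.378)² / 30.378 = 1.44.

1.44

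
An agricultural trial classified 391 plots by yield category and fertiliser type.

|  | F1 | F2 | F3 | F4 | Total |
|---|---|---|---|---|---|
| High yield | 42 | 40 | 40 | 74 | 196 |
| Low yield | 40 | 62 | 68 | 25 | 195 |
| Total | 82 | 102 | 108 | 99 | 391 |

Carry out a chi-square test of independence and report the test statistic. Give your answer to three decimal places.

Grand total N = 391.
Expected counts (row total × column total / N):
  High yield, F1: 196×82/391 = 41.1049
  High yield, F2: 196×102/391 = 51.1304
  High yield, F3: 196×108/391 = 54.1381
  High yield, F4: 196×99/391 = 49.6266
  Low yield, F1: 195×82/391 = 40.8951
  Low yield, F2: 195×102/391 = 50.8696
  Low yield, F3: 195×108/391 = 53.8619
  Low yield, F4: 195×99/391 = 49.3734
Contributions (O − E)²/E:
  (42 − 41.1049)²/41.1049 = 0.0195
  (40 − 51.1304)²/51.1304 = 2.4229
  (40 − 54.1381)²/54.1381 = 3.6921
  (74 − 49.6266)²/49.6266 = 11.9706
  (40 − 40.8951)²/40.8951 = 0.0196
  (62 − 50.8696)²/50.8696 = 2.4354
  (68 − 53.8619)²/53.8619 = 3.7111
  (25 − 49.3734)²/49.3734 = 12.0320
χ² = 0.0195 + 2.4229 + 3.6921 + 11.9706 + 0.0196 + 2.4354 + 3.7111 + 12.0320 = 36.303

36.303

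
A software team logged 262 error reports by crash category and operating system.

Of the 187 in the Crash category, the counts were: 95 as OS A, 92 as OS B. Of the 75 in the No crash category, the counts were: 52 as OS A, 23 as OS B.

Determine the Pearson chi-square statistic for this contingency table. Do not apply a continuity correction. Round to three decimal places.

7.464

Row totals: 187, 75. Column totals: 147, 115. Grand total N = 262.
Expected counts (row total × column total / N):
  Crash, OS A: 187×147/262 = 104.9198
  Crash, OS B: 187×115/262 = 82.0802
  No crash, OS A: 75×147/262 = 42.0802
  No crash, OS B: 75×115/262 = 32.9198
Contributions (O − E)²/E:
  (95 − 104.9198)²/104.9198 = 0.9379
  (92 − 82.0802)²/82.0802 = 1.1989
  (52 − 42.0802)²/42.0802 = 2.3384
  (23 − 32.9198)²/32.9198 = 2.9892
χ² = 0.9379 + 1.1989 + 2.3384 + 2.9892 = 7.464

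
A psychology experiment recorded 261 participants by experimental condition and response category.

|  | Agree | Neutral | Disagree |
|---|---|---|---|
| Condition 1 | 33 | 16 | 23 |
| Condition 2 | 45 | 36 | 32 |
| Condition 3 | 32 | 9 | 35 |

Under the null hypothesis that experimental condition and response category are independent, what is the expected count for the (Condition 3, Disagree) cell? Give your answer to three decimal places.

26.207

Row total (Condition 3) = 76; column total (Disagree) = 90; grand total N = 261.
Expected count = (row total × column total) / N = 76 × 90 / 261 = 26.207.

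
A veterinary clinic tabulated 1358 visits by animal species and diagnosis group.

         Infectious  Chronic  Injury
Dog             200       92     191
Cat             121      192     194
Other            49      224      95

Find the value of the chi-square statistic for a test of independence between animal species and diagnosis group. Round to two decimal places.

Row totals: 483, 507, 368. Column totals: 370, 508, 480. Grand total N = 1358.
Expected counts (row total × column total / N):
  Dog, Infectious: 483×370/1358 = 131.598
  Dog, Chronic: 483×508/1358 = 180.680
  Dog, Injury: 483×480/1358 = 170.722
  Cat, Infectious: 507×370/1358 = 138.137
  Cat, Chronic: 507×508/1358 = 189.658
  Cat, Injury: 507×480/1358 = 179.205
  Other, Infectious: 368×370/1358 = 100.265
  Other, Chronic: 368×508/1358 = 137.661
  Other, Injury: 368×480/1358 = 130.074
Contributions (O − E)²/E:
  (200 − 131.598)²/131.598 = 35.5540
  (92 − 180.680)²/180.680 = 43.5253
  (191 − 170.722)²/170.722 = 2.4086
  (121 − 138.137)²/138.137 = 2.1260
  (192 − 189.658)²/189.658 = 0.0289
  (194 − 179.205)²/179.205 = 1.2215
  (49 − 100.265)²/100.265 = 26.2115
  (224 − 137.661)²/137.661 = 54.1506
  (95 − 130.074)²/130.074 = 9.4576
χ² = 35.5540 + 43.5253 + 2.4086 + 2.1260 + 0.0289 + 1.2215 + 26.2115 + 54.1506 + 9.4576 = 174.68

174.68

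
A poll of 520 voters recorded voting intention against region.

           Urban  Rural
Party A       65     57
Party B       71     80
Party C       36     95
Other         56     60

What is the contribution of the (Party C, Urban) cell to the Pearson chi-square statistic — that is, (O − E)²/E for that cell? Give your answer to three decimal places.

Row total (Party C) = 131; column total (Urban) = 228; N = 520.
Expected count E = 131 × 228 / 520 = 57.4385.
Contribution = (O − E)²/E = (36 − 57.4385)² / 57.4385 = 8.002.

8.002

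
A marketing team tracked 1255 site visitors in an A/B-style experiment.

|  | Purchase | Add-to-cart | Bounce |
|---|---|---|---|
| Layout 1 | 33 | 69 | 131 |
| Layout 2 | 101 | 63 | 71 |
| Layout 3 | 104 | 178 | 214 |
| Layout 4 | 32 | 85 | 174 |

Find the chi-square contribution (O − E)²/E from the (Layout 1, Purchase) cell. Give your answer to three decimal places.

5.852

Row total (Layout 1) = 233; column total (Purchase) = 270; N = 1255.
Expected count E = 233 × 270 / 1255 = 50.1275.
Contribution = (O − E)²/E = (33 − 50.1275)² / 50.1275 = 5.852.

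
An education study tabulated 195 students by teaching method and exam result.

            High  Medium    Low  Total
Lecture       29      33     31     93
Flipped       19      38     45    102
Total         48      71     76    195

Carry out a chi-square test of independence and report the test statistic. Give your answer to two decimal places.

Grand total N = 195.
Expected counts (row total × column total / N):
  Lecture, High: 93×48/195 = 22.892
  Lecture, Medium: 93×71/195 = 33.862
  Lecture, Low: 93×76/195 = 36.246
  Flipped, High: 102×48/195 = 25.108
  Flipped, Medium: 102×71/195 = 37.138
  Flipped, Low: 102×76/195 = 39.754
Contributions (O − E)²/E:
  (29 − 22.892)²/22.892 = 1.6297
  (33 − 33.862)²/33.862 = 0.0219
  (31 − 36.246)²/36.246 = 0.7593
  (19 − 25.108)²/25.108 = 1.4859
  (38 − 37.138)²/37.138 = 0.0200
  (45 − 39.754)²/39.754 = 0.6923
χ² = 1.6297 + 0.0219 + 0.7593 + 1.4859 + 0.0200 + 0.6923 = 4.61

4.61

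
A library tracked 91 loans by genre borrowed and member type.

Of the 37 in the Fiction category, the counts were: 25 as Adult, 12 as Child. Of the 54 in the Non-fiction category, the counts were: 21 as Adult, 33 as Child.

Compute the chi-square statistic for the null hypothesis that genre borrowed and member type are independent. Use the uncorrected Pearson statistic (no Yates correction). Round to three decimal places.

7.224

Row totals: 37, 54. Column totals: 46, 45. Grand total N = 91.
Expected counts (row total × column total / N):
  Fiction, Adult: 37×46/91 = 18.703297
  Fiction, Child: 37×45/91 = 18.296703
  Non-fiction, Adult: 54×46/91 = 27.296703
  Non-fiction, Child: 54×45/91 = 26.703297
Contributions (O − E)²/E:
  (25 − 18.703297)²/18.703297 = 2.1199
  (12 − 18.296703)²/18.296703 = 2.1670
  (21 − 27.296703)²/27.296703 = 1.4525
  (33 − 26.703297)²/26.703297 = 1.4848
χ² = 2.1199 + 2.1670 + 1.4525 + 1.4848 = 7.224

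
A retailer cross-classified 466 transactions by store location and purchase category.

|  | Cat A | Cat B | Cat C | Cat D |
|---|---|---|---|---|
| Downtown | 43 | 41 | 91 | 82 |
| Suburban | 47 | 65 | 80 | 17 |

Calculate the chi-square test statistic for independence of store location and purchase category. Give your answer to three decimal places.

Row totals: 257, 209. Column totals: 90, 106, 171, 99. Grand total N = 466.
Expected counts (row total × column total / N):
  Downtown, Cat A: 257×90/466 = 49.6352
  Downtown, Cat B: 257×106/466 = 58.4592
  Downtown, Cat C: 257×171/466 = 94.3069
  Downtown, Cat D: 257×99/466 = 54.5987
  Suburban, Cat A: 209×90/466 = 40.3648
  Suburban, Cat B: 209×106/466 = 47.5408
  Suburban, Cat C: 209×171/466 = 76.6931
  Suburban, Cat D: 209×99/466 = 44.4013
Contributions (O − E)²/E:
  (43 − 49.6352)²/49.6352 = 0.8870
  (41 − 58.4592)²/58.4592 = 5.2143
  (91 − 94.3069)²/94.3069 = 0.1160
  (82 − 54.5987)²/54.5987 = 13.7518
  (47 − 40.3648)²/40.3648 = 1.0907
  (65 − 47.5408)²/47.5408 = 6.4118
  (80 − 76.6931)²/76.6931 = 0.1426
  (17 − 44.4013)²/44.4013 = 16.9101
χ² = 0.8870 + 5.2143 + 0.1160 + 13.7518 + 1.0907 + 6.4118 + 0.1426 + 16.9101 = 44.524

44.524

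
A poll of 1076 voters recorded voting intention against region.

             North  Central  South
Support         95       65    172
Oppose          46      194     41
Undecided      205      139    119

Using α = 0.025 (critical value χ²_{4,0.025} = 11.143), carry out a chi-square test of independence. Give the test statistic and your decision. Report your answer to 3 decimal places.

Row totals: 332, 281, 463. Column totals: 346, 398, 332. Grand total N = 1076.
Expected counts (row total × column total / N):
  Support, North: 332×346/1076 = 106.75836
  Support, Central: 332×398/1076 = 122.80297
  Support, South: 332×332/1076 = 102.43866
  Oppose, North: 281×346/1076 = 90.35874
  Oppose, Central: 281×398/1076 = 103.93866
  Oppose, South: 281×332/1076 = 86.70260
  Undecided, North: 463×346/1076 = 148.88290
  Undecided, Central: 463×398/1076 = 171.25836
  Undecided, South: 463×332/1076 = 142.85874
Contributions (O − E)²/E:
  (95 − 106.75836)²/106.75836 = 1.2951
  (65 − 122.80297)²/122.80297 = 27.2077
  (172 − 102.43866)²/102.43866 = 47.2359
  (46 − 90.35874)²/90.35874 = 21.7765
  (194 − 103.93866)²/103.93866 = 78.0368
  (41 − 86.70260)²/86.70260 = 24.0907
  (205 − 148.88290)²/148.88290 = 21.1517
  (139 − 171.25836)²/171.25836 = 6.0762
  (119 − 142.85874)²/142.85874 = 3.9846
χ² = 1.2951 + 27.2077 + 47.2359 + 21.7765 + 78.0368 + 24.0907 + 21.1517 + 6.0762 + 3.9846 = 230.855
df = (3−1)(3−1) = 4. Since 230.855 > 11.143, reject the null hypothesis of independence at α = 0.025.

230.855; reject H₀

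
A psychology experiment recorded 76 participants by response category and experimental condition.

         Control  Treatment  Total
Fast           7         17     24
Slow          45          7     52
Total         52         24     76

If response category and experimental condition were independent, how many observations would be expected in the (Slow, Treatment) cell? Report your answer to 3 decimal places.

Row total (Slow) = 52; column total (Treatment) = 24; grand total N = 76.
Expected count = (row total × column total) / N = 52 × 24 / 76 = 16.421.

16.421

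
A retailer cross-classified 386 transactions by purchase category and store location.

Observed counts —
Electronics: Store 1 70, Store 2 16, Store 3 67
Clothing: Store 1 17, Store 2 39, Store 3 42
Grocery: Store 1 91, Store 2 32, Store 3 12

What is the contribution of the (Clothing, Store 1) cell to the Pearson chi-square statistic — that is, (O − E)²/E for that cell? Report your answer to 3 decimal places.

Row total (Clothing) = 98; column total (Store 1) = 178; N = 386.
Expected count E = 98 × 178 / 386 = 45.1917.
Contribution = (O − E)²/E = (17 − 45.1917)² / 45.1917 = 17.587.

17.587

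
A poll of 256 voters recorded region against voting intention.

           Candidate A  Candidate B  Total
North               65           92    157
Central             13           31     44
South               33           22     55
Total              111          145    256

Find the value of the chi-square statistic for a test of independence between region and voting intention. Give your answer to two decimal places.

Grand total N = 256.
Expected counts (row total × column total / N):
  North, Candidate A: 157×111/256 = 68.0742
  North, Candidate B: 157×145/256 = 88.9258
  Central, Candidate A: 44×111/256 = 19.0781
  Central, Candidate B: 44×145/256 = 24.9219
  South, Candidate A: 55×111/256 = 23.8477
  South, Candidate B: 55×145/256 = 31.1523
Contributions (O − E)²/E:
  (65 − 68.0742)²/68.0742 = 0.1388
  (92 − 88.9258)²/88.9258 = 0.1063
  (13 − 19.0781)²/19.0781 = 1.9364
  (31 − 24.9219)²/24.9219 = 1.4824
  (33 − 23.8477)²/23.8477 = 3.5125
  (22 − 31.1523)²/31.1523 = 2.6889
χ² = 0.1388 + 0.1063 + 1.9364 + 1.4824 + 3.5125 + 2.6889 = 9.87

9.87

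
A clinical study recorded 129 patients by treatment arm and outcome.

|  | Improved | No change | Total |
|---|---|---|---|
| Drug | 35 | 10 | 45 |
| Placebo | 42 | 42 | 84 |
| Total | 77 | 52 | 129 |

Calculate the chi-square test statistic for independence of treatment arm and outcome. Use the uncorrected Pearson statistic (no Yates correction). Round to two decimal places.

9.40

Grand total N = 129.
Expected counts (row total × column total / N):
  Drug, Improved: 45×77/129 = 26.860
  Drug, No change: 45×52/129 = 18.140
  Placebo, Improved: 84×77/129 = 50.140
  Placebo, No change: 84×52/129 = 33.860
Contributions (O − E)²/E:
  (35 − 26.860)²/26.860 = 2.4669
  (10 − 18.140)²/18.140 = 3.6527
  (42 − 50.140)²/50.140 = 1.3215
  (42 − 33.860)²/33.860 = 1.9569
χ² = 2.4669 + 3.6527 + 1.3215 + 1.9569 = 9.40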